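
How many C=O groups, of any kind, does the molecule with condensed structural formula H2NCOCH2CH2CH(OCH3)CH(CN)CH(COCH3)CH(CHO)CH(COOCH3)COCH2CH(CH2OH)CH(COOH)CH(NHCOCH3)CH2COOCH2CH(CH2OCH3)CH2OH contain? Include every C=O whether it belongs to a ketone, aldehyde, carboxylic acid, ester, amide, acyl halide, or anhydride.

8

H2NCO: amide, 1 C=O (running total 1).
CH(COCH3): ketone, 1 C=O (running total 2).
CH(CHO): aldehyde, 1 C=O (running total 3).
CH(COOCH3): ester, 1 C=O (running total 4).
CO: ketone, 1 C=O (running total 5).
CH(COOH): carboxylic acid, 1 C=O (running total 6).
CH(NHCOCH3): amide, 1 C=O (running total 7).
CH2COOCH2: ester, 1 C=O (running total 8).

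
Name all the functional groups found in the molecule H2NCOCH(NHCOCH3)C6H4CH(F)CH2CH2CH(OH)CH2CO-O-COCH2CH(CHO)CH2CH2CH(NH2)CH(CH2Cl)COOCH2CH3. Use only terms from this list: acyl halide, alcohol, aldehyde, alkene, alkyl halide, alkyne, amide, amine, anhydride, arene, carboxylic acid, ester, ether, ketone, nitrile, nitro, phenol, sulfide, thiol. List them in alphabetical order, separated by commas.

alcohol, aldehyde, alkyl halide, amide, amine, anhydride, arene, ester

–C(=O)NH2: carbonyl C bonded to C and to N → amide (the N is not a separate amine).
pendant –NHC(=O)CH3: N bonded to a carbonyl → amide (not amine).
para-disubstituted benzene ring → arene.
halogen on an sp³ carbon → alkyl halide.
–OH on an sp³ carbon → alcohol (secondary).
two acyl groups sharing one oxygen, –C(=O)–O–C(=O)– → anhydride.
pendant –CHO: carbonyl C bonded to C and H → aldehyde.
–NH2 on an sp³ carbon with no adjacent C=O → amine.
pendant –CH2X: halogen on sp³ carbon → alkyl halide.
–C(=O)OCH2CH3: carbonyl C bonded to C and to –OEt → ester.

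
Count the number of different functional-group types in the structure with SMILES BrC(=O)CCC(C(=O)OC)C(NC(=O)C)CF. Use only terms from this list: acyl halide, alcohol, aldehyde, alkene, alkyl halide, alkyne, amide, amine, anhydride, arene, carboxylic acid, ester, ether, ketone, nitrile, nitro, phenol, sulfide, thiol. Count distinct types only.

4

Working along the chain:
  BrCO: –C(=O)Br: carbonyl C bonded to C and to a halogen → acyl halide (not alkyl halide).
  CH(COOCH3): pendant –COOCH3: carbonyl C bonded to C and –OCH3 → ester.
  CH(NHCOCH3): pendant –NHC(=O)CH3: N bonded to a carbonyl → amide (not amine).
  CH2F: halogen on an sp³ carbon → alkyl halide.
Distinct types present: acyl halide, alkyl halide, amide, ester.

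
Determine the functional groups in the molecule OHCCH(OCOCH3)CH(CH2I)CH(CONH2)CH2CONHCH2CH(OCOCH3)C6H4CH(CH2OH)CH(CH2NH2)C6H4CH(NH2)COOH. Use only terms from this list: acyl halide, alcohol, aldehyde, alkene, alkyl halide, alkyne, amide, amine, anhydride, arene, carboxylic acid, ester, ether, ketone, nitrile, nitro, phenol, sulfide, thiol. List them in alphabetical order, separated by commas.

terminal –CHO: carbonyl C bonded to H and C → aldehyde.
pendant –OC(=O)CH3: an acyloxy group → ester.
pendant –CH2X: halogen on sp³ carbon → alkyl halide.
pendant –CONH2: carbonyl C bonded to C and N → amide.
–C(=O)–N– linkage → amide (the N is not an amine).
pendant –OC(=O)CH3: an acyloxy group → ester.
para-disubstituted benzene ring → arene.
pendant –CH2OH on an sp³ backbone C → alcohol.
pendant –CH2NH2: N on sp³ C, no adjacent C=O → amine.
para-disubstituted benzene ring → arene.
–NH2 on an sp³ carbon with no adjacent C=O → amine.
–COOH: carbonyl C bonded to –OH and C → carboxylic acid (the –OH is not a separate alcohol).

alcohol, aldehyde, alkyl halide, amide, amine, arene, carboxylic acid, ester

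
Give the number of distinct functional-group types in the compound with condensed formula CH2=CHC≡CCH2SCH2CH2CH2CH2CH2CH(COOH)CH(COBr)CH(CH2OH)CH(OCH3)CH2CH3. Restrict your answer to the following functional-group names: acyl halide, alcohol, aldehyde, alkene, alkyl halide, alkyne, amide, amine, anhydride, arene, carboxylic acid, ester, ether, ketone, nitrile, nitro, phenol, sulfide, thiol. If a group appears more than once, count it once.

7

Reading the structure from left to right:
  CH2=CH: C=C double bond → alkene.
  C≡C: C≡C triple bond → alkyne.
  CH2SCH2: C–S–C linkage → sulfide (thioether).
  CH(COOH): pendant –COOH: carbonyl C bonded to C and –OH → carboxylic acid.
  CH(COBr): pendant –C(=O)X: carbonyl C bonded to C and halogen → acyl halide.
  CH(CH2OH): pendant –CH2OH on an sp³ backbone C → alcohol.
  CH(OCH3): pendant –OCH3: C–O–C with sp³ C, no adjacent C=O → ether.
Distinct types present: acyl halide, alcohol, alkene, alkyne, carboxylic acid, ether, sulfide.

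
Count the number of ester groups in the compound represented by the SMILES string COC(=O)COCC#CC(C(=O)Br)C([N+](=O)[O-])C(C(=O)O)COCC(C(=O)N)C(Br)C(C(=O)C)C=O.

1

Working along the chain:
  CH3OOC: CH3O–C(=O)–: carbonyl C bonded to C and to –OCH3 → ester (not ketone + ether).
  CH2OCH2: C–O–C with sp³ carbons on both sides and no adjacent C=O → ether.
  C≡C: C≡C triple bond → alkyne.
  CH(COBr): pendant –C(=O)X: carbonyl C bonded to C and halogen → acyl halide.
  CH(NO2): –NO2 on an sp³ carbon → nitro (the N=O is not a carbonyl).
  CH(COOH): pendant –COOH: carbonyl C bonded to C and –OH → carboxylic acid.
  CH2OCH2: C–O–C with sp³ carbons on both sides and no adjacent C=O → ether.
  CH(CONH2): pendant –CONH2: carbonyl C bonded to C and N → amide.
  CH(Br): halogen on an sp³ carbon → alkyl halide.
  CH(COCH3): pendant –COCH3: carbonyl C bonded to two carbons → ketone.
  CHO: terminal –CHO: carbonyl C bonded to H and C → aldehyde.
Ester appears at: CH3OOC → 1.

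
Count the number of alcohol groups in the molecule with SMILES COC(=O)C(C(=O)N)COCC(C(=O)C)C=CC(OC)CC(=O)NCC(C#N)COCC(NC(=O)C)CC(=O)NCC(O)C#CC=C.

1

CH3O–C(=O)–: carbonyl C bonded to C and to –OCH3 → ester (not ketone + ether).
pendant –CONH2: carbonyl C bonded to C and N → amide.
C–O–C with sp³ carbons on both sides and no adjacent C=O → ether.
pendant –COCH3: carbonyl C bonded to two carbons → ketone.
C=C double bond → alkene.
pendant –OCH3: C–O–C with sp³ C, no adjacent C=O → ether.
–C(=O)–N– linkage → amide (the N is not an amine).
pendant –C≡N: nitrile.
C–O–C with sp³ carbons on both sides and no adjacent C=O → ether.
pendant –NHC(=O)CH3: N bonded to a carbonyl → amide (not amine).
–C(=O)–N– linkage → amide (the N is not an amine).
–OH on an sp³ carbon → alcohol (secondary).
C≡C triple bond → alkyne.
C=C double bond → alkene.
Alcohol appears at: CH(OH) → 1.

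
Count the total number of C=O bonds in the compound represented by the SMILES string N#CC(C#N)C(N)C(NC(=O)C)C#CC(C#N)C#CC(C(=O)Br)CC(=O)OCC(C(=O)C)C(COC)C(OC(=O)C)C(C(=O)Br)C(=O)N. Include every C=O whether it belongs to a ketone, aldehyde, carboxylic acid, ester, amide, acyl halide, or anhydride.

CH(NHCOCH3): amide, 1 C=O (running total 1).
CH(COBr): acyl halide, 1 C=O (running total 2).
CH2COOCH2: ester, 1 C=O (running total 3).
CH(COCH3): ketone, 1 C=O (running total 4).
CH(OCOCH3): ester, 1 C=O (running total 5).
CH(COBr): acyl halide, 1 C=O (running total 6).
CONH2: amide, 1 C=O (running total 7).

7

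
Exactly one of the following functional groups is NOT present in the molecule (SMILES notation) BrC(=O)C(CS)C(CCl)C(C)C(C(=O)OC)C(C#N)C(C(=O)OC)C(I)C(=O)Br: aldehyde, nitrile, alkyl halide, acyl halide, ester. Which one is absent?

aldehyde

nitrile: present (CH(CN) — pendant –C≡N: nitrile).
ester: present (CH(COOCH3) — pendant –COOCH3: carbonyl C bonded to C and –OCH3 → ester).
alkyl halide: present (CH(CH2Cl) — pendant –CH2X: halogen on sp³ carbon → alkyl halide).
acyl halide: present (BrCO — –C(=O)Br: carbonyl C bonded to C and to a halogen → acyl halide (not alkyl halide)).
aldehyde: no segment matches this pattern.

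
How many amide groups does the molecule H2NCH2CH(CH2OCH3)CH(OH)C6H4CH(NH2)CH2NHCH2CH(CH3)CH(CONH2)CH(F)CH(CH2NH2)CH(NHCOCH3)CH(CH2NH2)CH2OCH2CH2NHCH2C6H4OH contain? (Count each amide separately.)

2

–NH2 on an sp³ carbon with no adjacent C=O → amine.
pendant –CH2OCH3: C–O–C linkage → ether.
–OH on an sp³ carbon → alcohol (secondary).
para-disubstituted benzene ring → arene.
–NH2 on an sp³ carbon with no adjacent C=O → amine.
C–N–C with sp³ carbons and no adjacent C=O → amine (secondary).
pendant –CONH2: carbonyl C bonded to C and N → amide.
halogen on an sp³ carbon → alkyl halide.
pendant –CH2NH2: N on sp³ C, no adjacent C=O → amine.
pendant –NHC(=O)CH3: N bonded to a carbonyl → amide (not amine).
pendant –CH2NH2: N on sp³ C, no adjacent C=O → amine.
C–O–C with sp³ carbons on both sides and no adjacent C=O → ether.
C–N–C with sp³ carbons and no adjacent C=O → amine (secondary).
–OH attached directly to an aromatic ring → phenol (not alcohol); the ring itself is an arene.
Amide appears at: CH(CONH2), CH(NHCOCH3) → 2.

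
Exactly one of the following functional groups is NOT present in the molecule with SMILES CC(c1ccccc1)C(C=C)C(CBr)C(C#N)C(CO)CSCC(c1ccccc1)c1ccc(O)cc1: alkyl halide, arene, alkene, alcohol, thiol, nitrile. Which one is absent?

alcohol: present (CH(CH2OH) — pendant –CH2OH on an sp³ backbone C → alcohol).
alkyl halide: present (CH(CH2Br) — pendant –CH2X: halogen on sp³ carbon → alkyl halide).
arene: present (CH(C6H5) — pendant –C6H5: benzene ring → arene).
alkene: present (CH(CH=CH2) — pendant –CH=CH2: C=C double bond → alkene).
nitrile: present (CH(CN) — pendant –C≡N: nitrile).
thiol: no segment matches this pattern.

thiol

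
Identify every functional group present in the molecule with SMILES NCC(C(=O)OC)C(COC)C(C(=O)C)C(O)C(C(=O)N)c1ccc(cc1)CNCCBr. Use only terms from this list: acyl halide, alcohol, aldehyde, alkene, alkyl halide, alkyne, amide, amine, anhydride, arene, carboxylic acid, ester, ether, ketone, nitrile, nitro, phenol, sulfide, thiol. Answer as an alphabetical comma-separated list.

alcohol, alkyl halide, amide, amine, arene, ester, ether, ketone

Working along the chain:
  H2NCH2: –NH2 on an sp³ carbon with no adjacent C=O → amine.
  CH(COOCH3): pendant –COOCH3: carbonyl C bonded to C and –OCH3 → ester.
  CH(CH2OCH3): pendant –CH2OCH3: C–O–C linkage → ether.
  CH(COCH3): pendant –COCH3: carbonyl C bonded to two carbons → ketone.
  CH(OH): –OH on an sp³ carbon → alcohol (secondary).
  CH(CONH2): pendant –CONH2: carbonyl C bonded to C and N → amide.
  C6H4: para-disubstituted benzene ring → arene.
  CH2NHCH2: C–N–C with sp³ carbons and no adjacent C=O → amine (secondary).
  CH2Br: halogen on an sp³ carbon → alkyl halide.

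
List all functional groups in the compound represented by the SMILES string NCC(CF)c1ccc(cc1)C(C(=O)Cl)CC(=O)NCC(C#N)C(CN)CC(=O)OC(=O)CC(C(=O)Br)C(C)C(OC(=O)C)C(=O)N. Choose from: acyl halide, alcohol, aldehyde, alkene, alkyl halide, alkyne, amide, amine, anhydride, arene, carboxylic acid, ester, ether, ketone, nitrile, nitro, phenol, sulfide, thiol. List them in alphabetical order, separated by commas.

Working along the chain:
  H2NCH2: –NH2 on an sp³ carbon with no adjacent C=O → amine.
  CH(CH2F): pendant –CH2X: halogen on sp³ carbon → alkyl halide.
  C6H4: para-disubstituted benzene ring → arene.
  CH(COCl): pendant –C(=O)X: carbonyl C bonded to C and halogen → acyl halide.
  CH2CONHCH2: –C(=O)–N– linkage → amide (the N is not an amine).
  CH(CN): pendant –C≡N: nitrile.
  CH(CH2NH2): pendant –CH2NH2: N on sp³ C, no adjacent C=O → amine.
  CH2CO-O-COCH2: two acyl groups sharing one oxygen, –C(=O)–O–C(=O)– → anhydride.
  CH(COBr): pendant –C(=O)X: carbonyl C bonded to C and halogen → acyl halide.
  CH(OCOCH3): pendant –OC(=O)CH3: an acyloxy group → ester.
  CONH2: –C(=O)NH2: carbonyl C bonded to C and to N → amide (the N is not a separate amine).

acyl halide, alkyl halide, amide, amine, anhydride, arene, ester, nitrile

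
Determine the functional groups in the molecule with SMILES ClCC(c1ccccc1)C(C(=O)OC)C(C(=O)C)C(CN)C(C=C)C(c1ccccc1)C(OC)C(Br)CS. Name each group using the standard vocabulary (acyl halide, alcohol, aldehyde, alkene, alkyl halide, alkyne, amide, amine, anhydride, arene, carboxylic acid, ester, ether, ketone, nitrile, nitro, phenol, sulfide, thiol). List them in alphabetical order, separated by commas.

halogen on an sp³ carbon → alkyl halide.
pendant –C6H5: benzene ring → arene.
pendant –COOCH3: carbonyl C bonded to C and –OCH3 → ester.
pendant –COCH3: carbonyl C bonded to two carbons → ketone.
pendant –CH2NH2: N on sp³ C, no adjacent C=O → amine.
pendant –CH=CH2: C=C double bond → alkene.
pendant –C6H5: benzene ring → arene.
pendant –OCH3: C–O–C with sp³ C, no adjacent C=O → ether.
halogen on an sp³ carbon → alkyl halide.
–SH on an sp³ carbon → thiol.

alkene, alkyl halide, amine, arene, ester, ether, ketone, thiol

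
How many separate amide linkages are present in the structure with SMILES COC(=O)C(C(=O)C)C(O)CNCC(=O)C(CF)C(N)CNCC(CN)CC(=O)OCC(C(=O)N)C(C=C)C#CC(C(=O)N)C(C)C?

2

Working along the chain:
  CH3OOC: CH3O–C(=O)–: carbonyl C bonded to C and to –OCH3 → ester (not ketone + ether).
  CH(COCH3): pendant –COCH3: carbonyl C bonded to two carbons → ketone.
  CH(OH): –OH on an sp³ carbon → alcohol (secondary).
  CH2NHCH2: C–N–C with sp³ carbons and no adjacent C=O → amine (secondary).
  CO: –C(=O)– with carbon on both sides → ketone.
  CH(CH2F): pendant –CH2X: halogen on sp³ carbon → alkyl halide.
  CH(NH2): –NH2 on an sp³ carbon with no adjacent C=O → amine.
  CH2NHCH2: C–N–C with sp³ carbons and no adjacent C=O → amine (secondary).
  CH(CH2NH2): pendant –CH2NH2: N on sp³ C, no adjacent C=O → amine.
  CH2COOCH2: –C(=O)–O–C with C on the carbonyl side → ester.
  CH(CONH2): pendant –CONH2: carbonyl C bonded to C and N → amide.
  CH(CH=CH2): pendant –CH=CH2: C=C double bond → alkene.
  C≡C: C≡C triple bond → alkyne.
  CH(CONH2): pendant –CONH2: carbonyl C bonded to C and N → amide.
Amide appears at: CH(CONH2), CH(CONH2) → 2.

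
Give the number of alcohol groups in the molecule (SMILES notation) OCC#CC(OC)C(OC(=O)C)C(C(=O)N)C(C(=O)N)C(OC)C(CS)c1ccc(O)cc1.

Reading the structure from left to right:
  HOCH2: HO– on an sp³ carbon → alcohol.
  C≡C: C≡C triple bond → alkyne.
  CH(OCH3): pendant –OCH3: C–O–C with sp³ C, no adjacent C=O → ether.
  CH(OCOCH3): pendant –OC(=O)CH3: an acyloxy group → ester.
  CH(CONH2): pendant –CONH2: carbonyl C bonded to C and N → amide.
  CH(CONH2): pendant –CONH2: carbonyl C bonded to C and N → amide.
  CH(OCH3): pendant –OCH3: C–O–C with sp³ C, no adjacent C=O → ether.
  CH(CH2SH): pendant –CH2SH → thiol.
  C6H4OH: –OH attached directly to an aromatic ring → phenol (not alcohol); the ring itself is an arene.
Alcohol appears at: HOCH2 → 1.

1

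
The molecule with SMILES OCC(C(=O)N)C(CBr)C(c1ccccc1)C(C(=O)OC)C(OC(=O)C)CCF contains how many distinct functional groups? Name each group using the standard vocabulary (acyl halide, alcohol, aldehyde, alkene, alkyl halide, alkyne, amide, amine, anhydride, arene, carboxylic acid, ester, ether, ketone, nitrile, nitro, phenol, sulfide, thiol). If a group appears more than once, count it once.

5

Working along the chain:
  HOCH2: HO– on an sp³ carbon → alcohol.
  CH(CONH2): pendant –CONH2: carbonyl C bonded to C and N → amide.
  CH(CH2Br): pendant –CH2X: halogen on sp³ carbon → alkyl halide.
  CH(C6H5): pendant –C6H5: benzene ring → arene.
  CH(COOCH3): pendant –COOCH3: carbonyl C bonded to C and –OCH3 → ester.
  CH(OCOCH3): pendant –OC(=O)CH3: an acyloxy group → ester.
  CH2F: halogen on an sp³ carbon → alkyl halide.
Distinct types present: alcohol, alkyl halide, amide, arene, ester.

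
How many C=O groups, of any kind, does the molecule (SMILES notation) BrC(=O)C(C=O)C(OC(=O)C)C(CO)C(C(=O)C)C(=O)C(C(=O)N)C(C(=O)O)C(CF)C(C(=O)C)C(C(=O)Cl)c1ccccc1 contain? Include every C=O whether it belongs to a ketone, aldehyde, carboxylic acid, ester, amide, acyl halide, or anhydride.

9

BrCO: acyl halide, 1 C=O (running total 1).
CH(CHO): aldehyde, 1 C=O (running total 2).
CH(OCOCH3): ester, 1 C=O (running total 3).
CH(COCH3): ketone, 1 C=O (running total 4).
CO: ketone, 1 C=O (running total 5).
CH(CONH2): amide, 1 C=O (running total 6).
CH(COOH): carboxylic acid, 1 C=O (running total 7).
CH(COCH3): ketone, 1 C=O (running total 8).
CH(COCl): acyl halide, 1 C=O (running total 9).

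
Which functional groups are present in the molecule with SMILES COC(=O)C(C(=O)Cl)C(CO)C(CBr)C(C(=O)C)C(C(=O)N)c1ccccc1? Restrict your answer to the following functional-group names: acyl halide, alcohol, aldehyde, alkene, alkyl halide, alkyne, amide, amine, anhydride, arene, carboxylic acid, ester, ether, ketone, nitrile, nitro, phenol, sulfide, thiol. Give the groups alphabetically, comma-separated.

Working along the chain:
  CH3OOC: CH3O–C(=O)–: carbonyl C bonded to C and to –OCH3 → ester (not ketone + ether).
  CH(COCl): pendant –C(=O)X: carbonyl C bonded to C and halogen → acyl halide.
  CH(CH2OH): pendant –CH2OH on an sp³ backbone C → alcohol.
  CH(CH2Br): pendant –CH2X: halogen on sp³ carbon → alkyl halide.
  CH(COCH3): pendant –COCH3: carbonyl C bonded to two carbons → ketone.
  CH(CONH2): pendant –CONH2: carbonyl C bonded to C and N → amide.
  C6H5: –C6H5 phenyl ring → arene.

acyl halide, alcohol, alkyl halide, amide, arene, ester, ketone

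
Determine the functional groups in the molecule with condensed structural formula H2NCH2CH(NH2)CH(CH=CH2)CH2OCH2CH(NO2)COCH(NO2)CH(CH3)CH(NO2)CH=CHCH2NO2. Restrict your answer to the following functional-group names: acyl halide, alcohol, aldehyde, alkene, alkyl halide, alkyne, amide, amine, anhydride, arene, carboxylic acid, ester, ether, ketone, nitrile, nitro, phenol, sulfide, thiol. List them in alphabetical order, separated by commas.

alkene, amine, ether, ketone, nitro

Working along the chain:
  H2NCH2: –NH2 on an sp³ carbon with no adjacent C=O → amine.
  CH(NH2): –NH2 on an sp³ carbon with no adjacent C=O → amine.
  CH(CH=CH2): pendant –CH=CH2: C=C double bond → alkene.
  CH2OCH2: C–O–C with sp³ carbons on both sides and no adjacent C=O → ether.
  CH(NO2): –NO2 on an sp³ carbon → nitro (the N=O is not a carbonyl).
  CO: –C(=O)– with carbon on both sides → ketone.
  CH(NO2): –NO2 on an sp³ carbon → nitro (the N=O is not a carbonyl).
  CH(NO2): –NO2 on an sp³ carbon → nitro (the N=O is not a carbonyl).
  CH=CH: C=C double bond → alkene.
  CH2NO2: –NO2 on carbon → nitro group.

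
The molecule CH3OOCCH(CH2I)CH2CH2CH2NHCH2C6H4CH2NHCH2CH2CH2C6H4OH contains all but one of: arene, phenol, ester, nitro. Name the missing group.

nitro

arene: present (C6H4 — para-disubstituted benzene ring → arene).
phenol: present (C6H4OH — –OH attached directly to an aromatic ring → phenol (not alcohol); the ring itself is an arene).
ester: present (CH3OOC — CH3O–C(=O)–: carbonyl C bonded to C and to –OCH3 → ester (not ketone + ether)).
nitro: no segment matches this pattern.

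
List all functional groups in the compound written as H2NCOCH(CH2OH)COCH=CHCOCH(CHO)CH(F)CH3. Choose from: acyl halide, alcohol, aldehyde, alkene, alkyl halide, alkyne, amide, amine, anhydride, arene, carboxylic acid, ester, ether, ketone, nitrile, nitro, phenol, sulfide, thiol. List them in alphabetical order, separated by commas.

Working along the chain:
  H2NCO: –C(=O)NH2: carbonyl C bonded to C and to N → amide (the N is not a separate amine).
  CH(CH2OH): pendant –CH2OH on an sp³ backbone C → alcohol.
  CO: –C(=O)– with carbon on both sides → ketone.
  CH=CH: C=C double bond → alkene.
  CO: –C(=O)– with carbon on both sides → ketone.
  CH(CHO): pendant –CHO: carbonyl C bonded to C and H → aldehyde.
  CH(F): halogen on an sp³ carbon → alkyl halide.

alcohol, aldehyde, alkene, alkyl halide, amide, ketone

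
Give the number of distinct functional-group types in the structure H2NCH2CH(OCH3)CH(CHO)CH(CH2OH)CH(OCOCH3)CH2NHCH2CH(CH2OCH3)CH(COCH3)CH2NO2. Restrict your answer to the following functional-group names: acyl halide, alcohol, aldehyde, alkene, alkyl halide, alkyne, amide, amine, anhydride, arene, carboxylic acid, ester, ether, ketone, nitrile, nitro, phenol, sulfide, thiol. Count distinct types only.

7

–NH2 on an sp³ carbon with no adjacent C=O → amine.
pendant –OCH3: C–O–C with sp³ C, no adjacent C=O → ether.
pendant –CHO: carbonyl C bonded to C and H → aldehyde.
pendant –CH2OH on an sp³ backbone C → alcohol.
pendant –OC(=O)CH3: an acyloxy group → ester.
C–N–C with sp³ carbons and no adjacent C=O → amine (secondary).
pendant –CH2OCH3: C–O–C linkage → ether.
pendant –COCH3: carbonyl C bonded to two carbons → ketone.
–NO2 on carbon → nitro group.
Distinct types present: alcohol, aldehyde, amine, ester, ether, ketone, nitro.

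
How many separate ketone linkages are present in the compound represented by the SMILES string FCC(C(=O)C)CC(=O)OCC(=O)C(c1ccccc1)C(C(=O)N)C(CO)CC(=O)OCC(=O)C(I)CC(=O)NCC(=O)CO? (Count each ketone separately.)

4

halogen on an sp³ carbon → alkyl halide.
pendant –COCH3: carbonyl C bonded to two carbons → ketone.
–C(=O)–O–C with C on the carbonyl side → ester.
–C(=O)– with carbon on both sides → ketone.
pendant –C6H5: benzene ring → arene.
pendant –CONH2: carbonyl C bonded to C and N → amide.
pendant –CH2OH on an sp³ backbone C → alcohol.
–C(=O)–O–C with C on the carbonyl side → ester.
–C(=O)– with carbon on both sides → ketone.
halogen on an sp³ carbon → alkyl halide.
–C(=O)–N– linkage → amide (the N is not an amine).
–C(=O)– with carbon on both sides → ketone.
–OH on an sp³ carbon → alcohol.
Ketone appears at: CH(COCH3), CO, CO, CO → 4.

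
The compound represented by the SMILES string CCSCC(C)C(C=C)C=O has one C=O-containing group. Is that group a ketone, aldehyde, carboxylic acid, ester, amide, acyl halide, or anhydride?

aldehyde

The carbonyl is in the CHO segment: terminal –CHO: carbonyl C bonded to H and C → aldehyde.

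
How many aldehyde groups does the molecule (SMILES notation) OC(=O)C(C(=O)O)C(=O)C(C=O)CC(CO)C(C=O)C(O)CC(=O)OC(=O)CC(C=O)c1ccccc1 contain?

3

–COOH: carbonyl C bonded to –OH and C → carboxylic acid (the –OH is not a separate alcohol).
pendant –COOH: carbonyl C bonded to C and –OH → carboxylic acid.
–C(=O)– with carbon on both sides → ketone.
pendant –CHO: carbonyl C bonded to C and H → aldehyde.
pendant –CH2OH on an sp³ backbone C → alcohol.
pendant –CHO: carbonyl C bonded to C and H → aldehyde.
–OH on an sp³ carbon → alcohol (secondary).
two acyl groups sharing one oxygen, –C(=O)–O–C(=O)– → anhydride.
pendant –CHO: carbonyl C bonded to C and H → aldehyde.
–C6H5 phenyl ring → arene.
Aldehyde appears at: CH(CHO), CH(CHO), CH(CHO) → 3.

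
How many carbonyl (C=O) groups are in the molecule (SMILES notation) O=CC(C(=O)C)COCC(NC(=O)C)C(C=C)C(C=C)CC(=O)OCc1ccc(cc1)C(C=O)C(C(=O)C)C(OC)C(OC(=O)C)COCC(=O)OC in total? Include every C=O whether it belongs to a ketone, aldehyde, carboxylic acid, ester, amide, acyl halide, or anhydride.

8

OHC: aldehyde, 1 C=O (running total 1).
CH(COCH3): ketone, 1 C=O (running total 2).
CH(NHCOCH3): amide, 1 C=O (running total 3).
CH2COOCH2: ester, 1 C=O (running total 4).
CH(CHO): aldehyde, 1 C=O (running total 5).
CH(COCH3): ketone, 1 C=O (running total 6).
CH(OCOCH3): ester, 1 C=O (running total 7).
COOCH3: ester, 1 C=O (running total 8).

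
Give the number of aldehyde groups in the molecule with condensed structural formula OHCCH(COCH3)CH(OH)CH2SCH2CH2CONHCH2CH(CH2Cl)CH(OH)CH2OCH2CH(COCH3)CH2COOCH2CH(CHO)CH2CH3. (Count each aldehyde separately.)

Taking each segment in turn:
  OHC: terminal –CHO: carbonyl C bonded to H and C → aldehyde.
  CH(COCH3): pendant –COCH3: carbonyl C bonded to two carbons → ketone.
  CH(OH): –OH on an sp³ carbon → alcohol (secondary).
  CH2SCH2: C–S–C linkage → sulfide (thioether).
  CH2CONHCH2: –C(=O)–N– linkage → amide (the N is not an amine).
  CH(CH2Cl): pendant –CH2X: halogen on sp³ carbon → alkyl halide.
  CH(OH): –OH on an sp³ carbon → alcohol (secondary).
  CH2OCH2: C–O–C with sp³ carbons on both sides and no adjacent C=O → ether.
  CH(COCH3): pendant –COCH3: carbonyl C bonded to two carbons → ketone.
  CH2COOCH2: –C(=O)–O–C with C on the carbonyl side → ester.
  CH(CHO): pendant –CHO: carbonyl C bonded to C and H → aldehyde.
Aldehyde appears at: OHC, CH(CHO) → 2.

2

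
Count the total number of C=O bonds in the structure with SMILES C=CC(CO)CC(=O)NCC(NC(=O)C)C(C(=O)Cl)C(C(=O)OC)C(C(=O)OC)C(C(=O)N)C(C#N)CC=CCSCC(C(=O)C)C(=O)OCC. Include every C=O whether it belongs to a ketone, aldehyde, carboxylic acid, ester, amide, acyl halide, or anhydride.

CH2CONHCH2: amide, 1 C=O (running total 1).
CH(NHCOCH3): amide, 1 C=O (running total 2).
CH(COCl): acyl halide, 1 C=O (running total 3).
CH(COOCH3): ester, 1 C=O (running total 4).
CH(COOCH3): ester, 1 C=O (running total 5).
CH(CONH2): amide, 1 C=O (running total 6).
CH(COCH3): ketone, 1 C=O (running total 7).
COOCH2CH3: ester, 1 C=O (running total 8).

8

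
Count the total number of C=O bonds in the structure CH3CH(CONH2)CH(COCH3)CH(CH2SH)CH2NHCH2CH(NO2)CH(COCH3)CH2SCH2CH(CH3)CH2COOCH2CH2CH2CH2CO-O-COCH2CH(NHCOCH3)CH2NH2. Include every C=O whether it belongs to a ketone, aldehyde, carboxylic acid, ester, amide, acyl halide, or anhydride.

7

CH(CONH2): amide, 1 C=O (running total 1).
CH(COCH3): ketone, 1 C=O (running total 2).
CH(COCH3): ketone, 1 C=O (running total 3).
CH2COOCH2: ester, 1 C=O (running total 4).
CH2CO-O-COCH2: anhydride, 2 C=O (running total 6).
CH(NHCOCH3): amide, 1 C=O (running total 7).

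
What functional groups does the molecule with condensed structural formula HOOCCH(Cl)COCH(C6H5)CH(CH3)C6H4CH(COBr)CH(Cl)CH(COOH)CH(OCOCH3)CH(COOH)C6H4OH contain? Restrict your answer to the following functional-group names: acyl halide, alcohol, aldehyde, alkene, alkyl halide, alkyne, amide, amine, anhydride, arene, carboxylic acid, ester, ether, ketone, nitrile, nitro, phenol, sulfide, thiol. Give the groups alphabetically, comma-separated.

Reading the structure from left to right:
  HOOC: –COOH: carbonyl C bonded to –OH and C → carboxylic acid (the –OH is not a separate alcohol).
  CH(Cl): halogen on an sp³ carbon → alkyl halide.
  CO: –C(=O)– with carbon on both sides → ketone.
  CH(C6H5): pendant –C6H5: benzene ring → arene.
  C6H4: para-disubstituted benzene ring → arene.
  CH(COBr): pendant –C(=O)X: carbonyl C bonded to C and halogen → acyl halide.
  CH(Cl): halogen on an sp³ carbon → alkyl halide.
  CH(COOH): pendant –COOH: carbonyl C bonded to C and –OH → carboxylic acid.
  CH(OCOCH3): pendant –OC(=O)CH3: an acyloxy group → ester.
  CH(COOH): pendant –COOH: carbonyl C bonded to C and –OH → carboxylic acid.
  C6H4OH: –OH attached directly to an aromatic ring → phenol (not alcohol); the ring itself is an arene.

acyl halide, alkyl halide, arene, carboxylic acid, ester, ketone, phenol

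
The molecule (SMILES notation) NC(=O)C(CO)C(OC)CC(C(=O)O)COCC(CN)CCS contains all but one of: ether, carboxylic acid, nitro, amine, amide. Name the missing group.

amine: present (CH(CH2NH2) — pendant –CH2NH2: N on sp³ C, no adjacent C=O → amine).
carboxylic acid: present (CH(COOH) — pendant –COOH: carbonyl C bonded to C and –OH → carboxylic acid).
ether: present (CH(OCH3) — pendant –OCH3: C–O–C with sp³ C, no adjacent C=O → ether).
amide: present (H2NCO — –C(=O)NH2: carbonyl C bonded to C and to N → amide (the N is not a separate amine)).
nitro: no segment matches this pattern.

nitro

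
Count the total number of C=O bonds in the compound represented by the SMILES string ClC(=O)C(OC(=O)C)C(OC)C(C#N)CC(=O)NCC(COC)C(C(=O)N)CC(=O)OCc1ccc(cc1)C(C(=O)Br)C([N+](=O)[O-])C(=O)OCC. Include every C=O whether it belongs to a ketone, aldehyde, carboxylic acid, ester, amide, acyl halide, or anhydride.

ClCO: acyl halide, 1 C=O (running total 1).
CH(OCOCH3): ester, 1 C=O (running total 2).
CH2CONHCH2: amide, 1 C=O (running total 3).
CH(CONH2): amide, 1 C=O (running total 4).
CH2COOCH2: ester, 1 C=O (running total 5).
CH(COBr): acyl halide, 1 C=O (running total 6).
COOCH2CH3: ester, 1 C=O (running total 7).

7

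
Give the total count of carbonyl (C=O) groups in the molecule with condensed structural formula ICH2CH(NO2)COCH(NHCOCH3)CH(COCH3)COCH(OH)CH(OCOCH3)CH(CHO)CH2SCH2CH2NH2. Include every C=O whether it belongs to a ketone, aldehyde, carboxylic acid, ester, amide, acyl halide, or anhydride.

6

CO: ketone, 1 C=O (running total 1).
CH(NHCOCH3): amide, 1 C=O (running total 2).
CH(COCH3): ketone, 1 C=O (running total 3).
CO: ketone, 1 C=O (running total 4).
CH(OCOCH3): ester, 1 C=O (running total 5).
CH(CHO): aldehyde, 1 C=O (running total 6).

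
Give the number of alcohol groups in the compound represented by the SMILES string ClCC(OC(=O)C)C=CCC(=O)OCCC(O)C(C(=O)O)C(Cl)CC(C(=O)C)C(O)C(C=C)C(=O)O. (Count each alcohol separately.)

Reading the structure from left to right:
  ClCH2: halogen on an sp³ carbon → alkyl halide.
  CH(OCOCH3): pendant –OC(=O)CH3: an acyloxy group → ester.
  CH=CH: C=C double bond → alkene.
  CH2COOCH2: –C(=O)–O–C with C on the carbonyl side → ester.
  CH(OH): –OH on an sp³ carbon → alcohol (secondary).
  CH(COOH): pendant –COOH: carbonyl C bonded to C and –OH → carboxylic acid.
  CH(Cl): halogen on an sp³ carbon → alkyl halide.
  CH(COCH3): pendant –COCH3: carbonyl C bonded to two carbons → ketone.
  CH(OH): –OH on an sp³ carbon → alcohol (secondary).
  CH(CH=CH2): pendant –CH=CH2: C=C double bond → alkene.
  COOH: –COOH: carbonyl C bonded to –OH and C → carboxylic acid (the –OH is not a separate alcohol).
Alcohol appears at: CH(OH), CH(OH) → 2.

2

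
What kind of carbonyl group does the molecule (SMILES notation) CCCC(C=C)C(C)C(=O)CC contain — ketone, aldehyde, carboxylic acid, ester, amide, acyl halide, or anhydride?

The carbonyl is in the CO segment: –C(=O)– with carbon on both sides → ketone.

ketone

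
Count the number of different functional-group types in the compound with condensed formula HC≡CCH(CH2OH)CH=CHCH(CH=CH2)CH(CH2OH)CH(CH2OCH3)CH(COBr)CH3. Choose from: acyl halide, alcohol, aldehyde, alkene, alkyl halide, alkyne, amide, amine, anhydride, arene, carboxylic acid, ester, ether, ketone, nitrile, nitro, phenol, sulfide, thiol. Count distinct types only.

Working along the chain:
  HC≡C: C≡C triple bond → alkyne.
  CH(CH2OH): pendant –CH2OH on an sp³ backbone C → alcohol.
  CH=CH: C=C double bond → alkene.
  CH(CH=CH2): pendant –CH=CH2: C=C double bond → alkene.
  CH(CH2OH): pendant –CH2OH on an sp³ backbone C → alcohol.
  CH(CH2OCH3): pendant –CH2OCH3: C–O–C linkage → ether.
  CH(COBr): pendant –C(=O)X: carbonyl C bonded to C and halogen → acyl halide.
Distinct types present: acyl halide, alcohol, alkene, alkyne, ether.

5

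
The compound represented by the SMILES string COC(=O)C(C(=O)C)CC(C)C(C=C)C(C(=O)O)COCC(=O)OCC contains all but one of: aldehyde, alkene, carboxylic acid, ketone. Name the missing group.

ketone: present (CH(COCH3) — pendant –COCH3: carbonyl C bonded to two carbons → ketone).
alkene: present (CH(CH=CH2) — pendant –CH=CH2: C=C double bond → alkene).
carboxylic acid: present (CH(COOH) — pendant –COOH: carbonyl C bonded to C and –OH → carboxylic acid).
aldehyde: absent. In CH(COCH3), the carbonyl carbon is bonded to two carbons, so it is a ketone, not an aldehyde. In CH(COOH), the carbonyl carbon bears –OH, not –H, so it is a carboxylic acid.

aldehyde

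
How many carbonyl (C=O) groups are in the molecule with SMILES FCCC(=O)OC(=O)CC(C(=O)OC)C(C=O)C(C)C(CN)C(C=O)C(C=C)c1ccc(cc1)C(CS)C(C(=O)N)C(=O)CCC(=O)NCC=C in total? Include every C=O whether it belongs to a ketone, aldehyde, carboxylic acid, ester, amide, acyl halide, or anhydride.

CH2CO-O-COCH2: anhydride, 2 C=O (running total 2).
CH(COOCH3): ester, 1 C=O (running total 3).
CH(CHO): aldehyde, 1 C=O (running total 4).
CH(CHO): aldehyde, 1 C=O (running total 5).
CH(CONH2): amide, 1 C=O (running total 6).
CO: ketone, 1 C=O (running total 7).
CH2CONHCH2: amide, 1 C=O (running total 8).

8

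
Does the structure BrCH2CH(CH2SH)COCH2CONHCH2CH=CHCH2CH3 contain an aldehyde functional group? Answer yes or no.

no

halogen on an sp³ carbon → alkyl halide.
pendant –CH2SH → thiol.
–C(=O)– with carbon on both sides → ketone.
–C(=O)–N– linkage → amide (the N is not an amine).
C=C double bond → alkene.
In CO, the carbonyl carbon is bonded to two carbons, so it is a ketone, not an aldehyde.
The groups actually present are: alkene, alkyl halide, amide, ketone, thiol.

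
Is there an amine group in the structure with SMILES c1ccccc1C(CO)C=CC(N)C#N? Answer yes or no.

yes

Working along the chain:
  C6H5: C6H5– phenyl ring → arene.
  CH(CH2OH): pendant –CH2OH on an sp³ backbone C → alcohol.
  CH=CH: C=C double bond → alkene.
  CH(NH2): –NH2 on an sp³ carbon with no adjacent C=O → amine.
  CN: –C≡N: carbon triple-bonded to nitrogen → nitrile.
The CH(NH2) segment supplies the amine: –NH2 on an sp³ carbon with no adjacent C=O → amine.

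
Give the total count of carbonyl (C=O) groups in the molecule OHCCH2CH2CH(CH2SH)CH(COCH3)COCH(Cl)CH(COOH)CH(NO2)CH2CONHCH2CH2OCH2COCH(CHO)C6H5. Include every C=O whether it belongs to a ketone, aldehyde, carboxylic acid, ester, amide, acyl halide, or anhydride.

7

OHC: aldehyde, 1 C=O (running total 1).
CH(COCH3): ketone, 1 C=O (running total 2).
CO: ketone, 1 C=O (running total 3).
CH(COOH): carboxylic acid, 1 C=O (running total 4).
CH2CONHCH2: amide, 1 C=O (running total 5).
CO: ketone, 1 C=O (running total 6).
CH(CHO): aldehyde, 1 C=O (running total 7).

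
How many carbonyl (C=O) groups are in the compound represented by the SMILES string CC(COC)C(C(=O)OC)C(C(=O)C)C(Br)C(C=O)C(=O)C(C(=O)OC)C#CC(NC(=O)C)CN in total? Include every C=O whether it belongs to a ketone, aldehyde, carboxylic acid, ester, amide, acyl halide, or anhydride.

6

CH(COOCH3): ester, 1 C=O (running total 1).
CH(COCH3): ketone, 1 C=O (running total 2).
CH(CHO): aldehyde, 1 C=O (running total 3).
CO: ketone, 1 C=O (running total 4).
CH(COOCH3): ester, 1 C=O (running total 5).
CH(NHCOCH3): amide, 1 C=O (running total 6).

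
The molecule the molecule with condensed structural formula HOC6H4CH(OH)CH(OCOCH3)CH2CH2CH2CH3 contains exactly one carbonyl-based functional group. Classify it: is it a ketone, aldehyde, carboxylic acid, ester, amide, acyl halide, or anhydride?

The carbonyl is in the CH(OCOCH3) segment: pendant –OC(=O)CH3: an acyloxy group → ester.

ester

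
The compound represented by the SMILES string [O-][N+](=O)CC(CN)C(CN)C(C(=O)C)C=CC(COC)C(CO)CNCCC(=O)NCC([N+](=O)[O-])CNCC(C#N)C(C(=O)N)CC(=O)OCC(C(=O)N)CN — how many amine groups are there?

–NO2 on carbon → nitro group.
pendant –CH2NH2: N on sp³ C, no adjacent C=O → amine.
pendant –CH2NH2: N on sp³ C, no adjacent C=O → amine.
pendant –COCH3: carbonyl C bonded to two carbons → ketone.
C=C double bond → alkene.
pendant –CH2OCH3: C–O–C linkage → ether.
pendant –CH2OH on an sp³ backbone C → alcohol.
C–N–C with sp³ carbons and no adjacent C=O → amine (secondary).
–C(=O)–N– linkage → amide (the N is not an amine).
–NO2 on an sp³ carbon → nitro (the N=O is not a carbonyl).
C–N–C with sp³ carbons and no adjacent C=O → amine (secondary).
pendant –C≡N: nitrile.
pendant –CONH2: carbonyl C bonded to C and N → amide.
–C(=O)–O–C with C on the carbonyl side → ester.
pendant –CONH2: carbonyl C bonded to C and N → amide.
–NH2 on an sp³ carbon with no adjacent C=O → amine.
Amine appears at: CH(CH2NH2), CH(CH2NH2), CH2NHCH2, CH2NHCH2, CH2NH2 → 5.

5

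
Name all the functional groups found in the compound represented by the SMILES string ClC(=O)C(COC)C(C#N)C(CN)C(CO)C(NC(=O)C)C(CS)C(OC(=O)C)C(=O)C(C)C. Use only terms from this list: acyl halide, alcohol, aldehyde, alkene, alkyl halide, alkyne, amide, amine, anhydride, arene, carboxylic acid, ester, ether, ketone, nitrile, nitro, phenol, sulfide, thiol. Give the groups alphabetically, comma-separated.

Working along the chain:
  ClCO: –C(=O)Cl: carbonyl C bonded to C and to a halogen → acyl halide (not alkyl halide).
  CH(CH2OCH3): pendant –CH2OCH3: C–O–C linkage → ether.
  CH(CN): pendant –C≡N: nitrile.
  CH(CH2NH2): pendant –CH2NH2: N on sp³ C, no adjacent C=O → amine.
  CH(CH2OH): pendant –CH2OH on an sp³ backbone C → alcohol.
  CH(NHCOCH3): pendant –NHC(=O)CH3: N bonded to a carbonyl → amide (not amine).
  CH(CH2SH): pendant –CH2SH → thiol.
  CH(OCOCH3): pendant –OC(=O)CH3: an acyloxy group → ester.
  CO: –C(=O)– with carbon on both sides → ketone.

acyl halide, alcohol, amide, amine, ester, ether, ketone, nitrile, thiol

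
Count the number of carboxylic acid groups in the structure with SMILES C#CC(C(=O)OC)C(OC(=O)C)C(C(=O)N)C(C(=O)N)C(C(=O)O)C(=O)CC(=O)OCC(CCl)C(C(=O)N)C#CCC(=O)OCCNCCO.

1

C≡C triple bond → alkyne.
pendant –COOCH3: carbonyl C bonded to C and –OCH3 → ester.
pendant –OC(=O)CH3: an acyloxy group → ester.
pendant –CONH2: carbonyl C bonded to C and N → amide.
pendant –CONH2: carbonyl C bonded to C and N → amide.
pendant –COOH: carbonyl C bonded to C and –OH → carboxylic acid.
–C(=O)– with carbon on both sides → ketone.
–C(=O)–O–C with C on the carbonyl side → ester.
pendant –CH2X: halogen on sp³ carbon → alkyl halide.
pendant –CONH2: carbonyl C bonded to C and N → amide.
C≡C triple bond → alkyne.
–C(=O)–O–C with C on the carbonyl side → ester.
C–N–C with sp³ carbons and no adjacent C=O → amine (secondary).
–OH on an sp³ carbon → alcohol.
Carboxylic acid appears at: CH(COOH) → 1.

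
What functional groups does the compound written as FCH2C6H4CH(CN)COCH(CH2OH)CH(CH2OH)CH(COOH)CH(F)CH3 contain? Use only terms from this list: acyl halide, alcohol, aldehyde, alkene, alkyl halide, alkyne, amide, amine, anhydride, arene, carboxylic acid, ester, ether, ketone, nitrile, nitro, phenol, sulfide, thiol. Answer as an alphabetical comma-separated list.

Working along the chain:
  FCH2: halogen on an sp³ carbon → alkyl halide.
  C6H4: para-disubstituted benzene ring → arene.
  CH(CN): pendant –C≡N: nitrile.
  CO: –C(=O)– with carbon on both sides → ketone.
  CH(CH2OH): pendant –CH2OH on an sp³ backbone C → alcohol.
  CH(CH2OH): pendant –CH2OH on an sp³ backbone C → alcohol.
  CH(COOH): pendant –COOH: carbonyl C bonded to C and –OH → carboxylic acid.
  CH(F): halogen on an sp³ carbon → alkyl halide.

alcohol, alkyl halide, arene, carboxylic acid, ketone, nitrile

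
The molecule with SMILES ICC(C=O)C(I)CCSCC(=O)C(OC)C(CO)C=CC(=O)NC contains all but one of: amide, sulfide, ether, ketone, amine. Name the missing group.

ether: present (CH(OCH3) — pendant –OCH3: C–O–C with sp³ C, no adjacent C=O → ether).
amide: present (CONHCH3 — –C(=O)NHCH3: carbonyl C bonded to C and to N → amide (the N is not an amine)).
sulfide: present (CH2SCH2 — C–S–C linkage → sulfide (thioether)).
ketone: present (CO — –C(=O)– with carbon on both sides → ketone).
amine: absent. In CONHCH3, the nitrogen is bonded directly to a carbonyl carbon, making it part of an amide, not a free amine.

amine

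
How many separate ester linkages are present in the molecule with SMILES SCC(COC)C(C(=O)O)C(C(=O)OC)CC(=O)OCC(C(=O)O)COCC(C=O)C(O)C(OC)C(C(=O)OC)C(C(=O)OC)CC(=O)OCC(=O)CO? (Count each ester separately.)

5

Reading the structure from left to right:
  HSCH2: –SH on an sp³ carbon → thiol.
  CH(CH2OCH3): pendant –CH2OCH3: C–O–C linkage → ether.
  CH(COOH): pendant –COOH: carbonyl C bonded to C and –OH → carboxylic acid.
  CH(COOCH3): pendant –COOCH3: carbonyl C bonded to C and –OCH3 → ester.
  CH2COOCH2: –C(=O)–O–C with C on the carbonyl side → ester.
  CH(COOH): pendant –COOH: carbonyl C bonded to C and –OH → carboxylic acid.
  CH2OCH2: C–O–C with sp³ carbons on both sides and no adjacent C=O → ether.
  CH(CHO): pendant –CHO: carbonyl C bonded to C and H → aldehyde.
  CH(OH): –OH on an sp³ carbon → alcohol (secondary).
  CH(OCH3): pendant –OCH3: C–O–C with sp³ C, no adjacent C=O → ether.
  CH(COOCH3): pendant –COOCH3: carbonyl C bonded to C and –OCH3 → ester.
  CH(COOCH3): pendant –COOCH3: carbonyl C bonded to C and –OCH3 → ester.
  CH2COOCH2: –C(=O)–O–C with C on the carbonyl side → ester.
  CO: –C(=O)– with carbon on both sides → ketone.
  CH2OH: –OH on an sp³ carbon → alcohol.
Ester appears at: CH(COOCH3), CH2COOCH2, CH(COOCH3), CH(COOCH3), CH2COOCH2 → 5.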